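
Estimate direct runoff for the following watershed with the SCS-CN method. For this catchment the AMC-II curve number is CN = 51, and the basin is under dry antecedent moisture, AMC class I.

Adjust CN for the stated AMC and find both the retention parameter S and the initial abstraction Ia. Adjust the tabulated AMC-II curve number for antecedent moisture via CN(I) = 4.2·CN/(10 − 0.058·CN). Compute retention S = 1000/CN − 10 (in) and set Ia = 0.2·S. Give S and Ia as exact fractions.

Dry (AMC I): CN(I) = 4.2·51/(10 − 0.058·51) = (1071/5)/(3521/500) = 15300/503 ≈ 30.417
S = 1000/(15300/503) − 10 = 3500/153 in ≈ 22.876 in
Ia = 0.2S: 0.2·22.876 = 4.575 in (exactly 700/153)

S = 3500/153 in ≈ 22.876 in; Ia = 700/153 in ≈ 4.575 in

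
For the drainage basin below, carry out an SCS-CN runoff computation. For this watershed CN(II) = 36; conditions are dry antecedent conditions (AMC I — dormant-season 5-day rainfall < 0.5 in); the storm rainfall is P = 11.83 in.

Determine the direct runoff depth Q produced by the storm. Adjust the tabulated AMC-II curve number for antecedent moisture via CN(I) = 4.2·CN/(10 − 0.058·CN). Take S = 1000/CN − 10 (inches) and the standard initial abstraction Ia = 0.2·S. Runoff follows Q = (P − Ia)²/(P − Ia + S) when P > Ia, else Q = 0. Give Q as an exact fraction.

Dry (AMC I): CN(I) = 4.2·36/(10 − 0.058·36) = (756/5)/(989/125) = 18900/989 ≈ 19.110
Max retention: S = 1000/(18900/989) − 10 = 8000/189 in (≈ 42.328 in)
Ia = 0.2S: 0.2·42.328 = 8.466 in (exactly 1600/189)
Since P=11.830 > Ia=8.466: effective rainfall P−Ia = 63587/18900 in
Runoff Q = (P−Ia)²/(P−Ia+S) = (3.364)²/(3.364+42.328) = 4043306569/16321794300 ≈ 0.248 in

Q = 4043306569/16321794300 in ≈ 0.248 in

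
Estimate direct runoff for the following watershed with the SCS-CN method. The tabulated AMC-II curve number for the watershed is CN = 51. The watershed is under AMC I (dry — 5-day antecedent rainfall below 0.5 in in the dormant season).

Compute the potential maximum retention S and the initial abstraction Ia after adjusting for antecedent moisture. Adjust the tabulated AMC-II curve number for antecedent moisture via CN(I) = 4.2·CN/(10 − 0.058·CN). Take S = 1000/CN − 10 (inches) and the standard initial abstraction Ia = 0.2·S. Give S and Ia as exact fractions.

Dry (AMC I): CN(I) = 4.2·51/(10 − 0.058·51) = (1071/5)/(3521/500) = 15300/503 ≈ 30.417
Max retention: S = 1000/(15300/503) − 10 = 3500/153 in (≈ 22.876 in)
Initial abstraction Ia = S/5 = (3500/153)/5 = 700/153 ≈ 4.575 in

S = 3500/153 in ≈ 22.876 in; Ia = 700/153 in ≈ 4.575 in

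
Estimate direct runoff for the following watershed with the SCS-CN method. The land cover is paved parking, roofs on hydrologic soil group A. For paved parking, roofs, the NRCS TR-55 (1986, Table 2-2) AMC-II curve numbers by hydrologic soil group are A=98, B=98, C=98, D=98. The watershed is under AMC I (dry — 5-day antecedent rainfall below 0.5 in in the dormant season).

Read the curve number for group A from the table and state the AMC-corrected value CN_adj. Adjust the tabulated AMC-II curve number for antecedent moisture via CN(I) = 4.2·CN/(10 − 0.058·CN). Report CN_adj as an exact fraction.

NRCS table: paved parking, roofs, soil group A → CN(II) = 98
CN(I) from CN(II)=98: (4.2·98)/(10 − 0.058·98) = 102900/1079 ≈ 95.366

CN_adj = 102900/1079 ≈ 95.366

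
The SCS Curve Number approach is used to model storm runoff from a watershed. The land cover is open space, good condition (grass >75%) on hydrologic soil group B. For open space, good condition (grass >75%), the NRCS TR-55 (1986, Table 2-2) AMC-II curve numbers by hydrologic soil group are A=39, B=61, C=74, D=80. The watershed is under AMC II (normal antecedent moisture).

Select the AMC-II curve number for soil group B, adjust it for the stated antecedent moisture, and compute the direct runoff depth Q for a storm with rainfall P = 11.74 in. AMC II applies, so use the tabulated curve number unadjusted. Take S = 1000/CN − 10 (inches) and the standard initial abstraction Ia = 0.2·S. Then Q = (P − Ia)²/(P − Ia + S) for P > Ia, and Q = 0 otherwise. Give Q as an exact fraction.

NRCS table: open space, good condition (grass >75%), soil group B → CN(II) = 61
AMC II — tabulated CN = 61 applies directly.
Max retention: S = 1000/61 − 10 = 390/61 in (≈ 6.393 in)
Initial abstraction Ia = S/5 = (390/61)/5 = 78/61 ≈ 1.279 in
P − Ia = 11.740 − 1.279 = 31907/3050 ≈ 10.461 in (> 0, runoff occurs)
Q: (31907/3050)² ÷ (51407/3050) = 1018056649/156791350 in (≈ 6.493 in)

Q = 1018056649/156791350 in ≈ 6.493 in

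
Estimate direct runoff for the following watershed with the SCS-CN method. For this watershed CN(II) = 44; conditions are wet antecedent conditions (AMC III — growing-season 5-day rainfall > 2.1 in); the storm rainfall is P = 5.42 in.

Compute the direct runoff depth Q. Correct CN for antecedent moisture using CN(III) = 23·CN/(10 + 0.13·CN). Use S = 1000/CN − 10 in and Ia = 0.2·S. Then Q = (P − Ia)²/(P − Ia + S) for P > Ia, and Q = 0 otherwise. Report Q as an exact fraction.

Q = 2977120969/1575721950 in ≈ 1.889 in

Adjust CN=44 to AMC III: 23·44/(10 + 0.13·44) → 1012 ÷ (393/25) = 25300/393 ≈ 64.377
Max retention: S = 1000/(25300/393) − 10 = 1400/253 in (≈ 5.534 in)
Initial abstraction Ia = S/5 = (1400/253)/5 = 280/253 ≈ 1.107 in
Excess rainfall: 5.420 − 1.107 = 4.313 in; P > Ia so Q > 0
Q = (54563/12650)²/((54563/12650) + 1400/253) = (2977120969/160022500)/(124563/12650) = 2977120969/1575721950 in ≈ 1.889 in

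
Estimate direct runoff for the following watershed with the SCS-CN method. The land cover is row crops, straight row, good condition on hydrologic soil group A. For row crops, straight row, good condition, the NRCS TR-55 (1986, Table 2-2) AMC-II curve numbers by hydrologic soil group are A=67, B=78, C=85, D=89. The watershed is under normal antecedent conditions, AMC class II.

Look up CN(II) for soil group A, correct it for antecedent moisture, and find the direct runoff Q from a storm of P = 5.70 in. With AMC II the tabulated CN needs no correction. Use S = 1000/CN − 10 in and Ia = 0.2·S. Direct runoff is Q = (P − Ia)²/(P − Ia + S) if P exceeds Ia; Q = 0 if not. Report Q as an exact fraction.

Q = 3326427/1442510 in ≈ 2.306 in

NRCS table: row crops, straight row, good condition, soil group A → CN(II) = 67
CN(II) = 67; AMC II needs no correction.
Retention S: 1000/CN − 10 with CN=67.000 → S = 330/67 ≈ 4.925 in
Ia = 0.2·(330/67) = 66/67 in ≈ 0.985 in
Excess rainfall: 5.700 − 0.985 = 4.715 in; P > Ia so Q > 0
Q: (3159/670)² ÷ (6459/670) = 3326427/1442510 in (≈ 2.306 in)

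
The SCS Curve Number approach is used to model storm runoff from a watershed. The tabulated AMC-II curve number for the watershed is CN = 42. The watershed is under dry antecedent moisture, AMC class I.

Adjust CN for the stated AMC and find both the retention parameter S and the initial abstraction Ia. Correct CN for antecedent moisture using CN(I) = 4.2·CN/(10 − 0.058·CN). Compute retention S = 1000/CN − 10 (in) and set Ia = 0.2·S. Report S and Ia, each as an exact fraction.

S = 14500/441 in ≈ 32.880 in; Ia = 2900/441 in ≈ 6.576 in

CN(I) from CN(II)=42: (4.2·42)/(10 − 0.058·42) = 44100/1891 ≈ 23.321
S = 1000/(44100/1891) − 10 = 14500/441 in ≈ 32.880 in
Ia = 0.2S: 0.2·32.880 = 6.576 in (exactly 2900/441)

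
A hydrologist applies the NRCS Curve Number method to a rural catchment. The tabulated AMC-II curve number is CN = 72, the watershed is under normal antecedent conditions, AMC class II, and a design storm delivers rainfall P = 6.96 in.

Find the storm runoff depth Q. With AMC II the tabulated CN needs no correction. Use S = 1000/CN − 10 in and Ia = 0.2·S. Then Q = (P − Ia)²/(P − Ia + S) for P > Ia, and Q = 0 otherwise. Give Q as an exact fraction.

AMC II — tabulated CN = 72 applies directly.
S = 1000/72 − 10 = 35/9 in ≈ 3.889 in
Initial abstraction Ia = S/5 = (35/9)/5 = 7/9 ≈ 0.778 in
Since P=6.960 > Ia=0.778: effective rainfall P−Ia = 1391/225 in
Q: (1391/225)² ÷ (2266/225) = 1934881/509850 in (≈ 3.795 in)

Q = 1934881/509850 in ≈ 3.795 in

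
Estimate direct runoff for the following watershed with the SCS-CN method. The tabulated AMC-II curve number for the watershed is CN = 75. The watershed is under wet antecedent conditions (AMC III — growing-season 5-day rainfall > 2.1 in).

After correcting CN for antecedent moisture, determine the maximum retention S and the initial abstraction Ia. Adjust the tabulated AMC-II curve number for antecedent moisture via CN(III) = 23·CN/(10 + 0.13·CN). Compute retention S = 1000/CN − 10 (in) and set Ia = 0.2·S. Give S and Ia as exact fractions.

Wet (AMC III): CN(III) = 23·75/(10 + 0.13·75) = 1725/(79/4) = 6900/79 ≈ 87.342
Max retention: S = 1000/(6900/79) − 10 = 100/69 in (≈ 1.449 in)
Ia = 0.2S: 0.2·1.449 = 0.290 in (exactly 20/69)

S = 100/69 in ≈ 1.449 in; Ia = 20/69 in ≈ 0.290 in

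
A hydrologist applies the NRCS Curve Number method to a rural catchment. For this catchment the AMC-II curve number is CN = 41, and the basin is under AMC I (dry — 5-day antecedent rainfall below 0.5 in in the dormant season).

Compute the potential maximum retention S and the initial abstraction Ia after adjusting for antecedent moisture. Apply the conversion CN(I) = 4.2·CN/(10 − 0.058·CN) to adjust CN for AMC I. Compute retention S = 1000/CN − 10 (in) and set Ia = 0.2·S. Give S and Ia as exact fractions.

CN(I) from CN(II)=41: (4.2·41)/(10 − 0.058·41) = 86100/3811 ≈ 22.592
Max retention: S = 1000/(86100/3811) − 10 = 29500/861 in (≈ 34.262 in)
Ia = 0.2·(29500/861) = 5900/861 in ≈ 6.852 in

S = 29500/861 in ≈ 34.262 in; Ia = 5900/861 in ≈ 6.852 in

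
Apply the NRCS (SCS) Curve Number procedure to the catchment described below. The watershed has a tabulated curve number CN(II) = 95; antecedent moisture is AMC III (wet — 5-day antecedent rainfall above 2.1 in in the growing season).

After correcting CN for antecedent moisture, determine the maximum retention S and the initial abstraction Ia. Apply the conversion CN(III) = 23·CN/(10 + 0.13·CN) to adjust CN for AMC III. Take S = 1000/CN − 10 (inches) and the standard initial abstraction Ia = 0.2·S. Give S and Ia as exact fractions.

CN(III) from CN(II)=95: (23·95)/(10 + 0.13·95) = 43700/447 ≈ 97.763
Retention S: 1000/CN − 10 with CN=97.763 → S = 100/437 ≈ 0.229 in
Initial abstraction Ia = S/5 = (100/437)/5 = 20/437 ≈ 0.046 in

S = 100/437 in ≈ 0.229 in; Ia = 20/437 in ≈ 0.046 in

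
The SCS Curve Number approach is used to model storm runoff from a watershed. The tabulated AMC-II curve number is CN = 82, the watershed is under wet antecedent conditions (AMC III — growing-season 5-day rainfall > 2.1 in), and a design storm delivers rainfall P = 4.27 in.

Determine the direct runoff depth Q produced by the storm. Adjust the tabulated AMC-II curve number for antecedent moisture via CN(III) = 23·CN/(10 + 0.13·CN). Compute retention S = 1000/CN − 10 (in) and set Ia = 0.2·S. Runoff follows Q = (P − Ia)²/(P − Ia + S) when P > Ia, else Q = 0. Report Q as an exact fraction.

Q = 147964084921/44760532300 in ≈ 3.306 in

Wet (AMC III): CN(III) = 23·82/(10 + 0.13·82) = 1886/(1033/50) = 94300/1033 ≈ 91.288
Max retention: S = 1000/(94300/1033) − 10 = 900/943 in (≈ 0.954 in)
Ia = 0.2·(900/943) = 180/943 in ≈ 0.191 in
Since P=4.270 > Ia=0.191: effective rainfall P−Ia = 384661/94300 in
Q = (384661/94300)²/((384661/94300) + 900/943) = (147964084921/8892490000)/(474661/94300) = 147964084921/44760532300 in ≈ 3.306 in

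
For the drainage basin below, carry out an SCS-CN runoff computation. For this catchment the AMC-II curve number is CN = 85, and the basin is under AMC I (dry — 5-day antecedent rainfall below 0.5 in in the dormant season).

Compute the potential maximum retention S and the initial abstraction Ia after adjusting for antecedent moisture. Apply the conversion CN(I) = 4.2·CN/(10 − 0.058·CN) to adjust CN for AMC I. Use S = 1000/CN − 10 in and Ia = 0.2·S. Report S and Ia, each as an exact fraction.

Dry (AMC I): CN(I) = 4.2·85/(10 − 0.058·85) = 357/(507/100) = 11900/169 ≈ 70.414
S = 1000/(11900/169) − 10 = 500/119 in ≈ 4.202 in
Ia = 0.2·(500/119) = 100/119 in ≈ 0.840 in

S = 500/119 in ≈ 4.202 in; Ia = 100/119 in ≈ 0.840 in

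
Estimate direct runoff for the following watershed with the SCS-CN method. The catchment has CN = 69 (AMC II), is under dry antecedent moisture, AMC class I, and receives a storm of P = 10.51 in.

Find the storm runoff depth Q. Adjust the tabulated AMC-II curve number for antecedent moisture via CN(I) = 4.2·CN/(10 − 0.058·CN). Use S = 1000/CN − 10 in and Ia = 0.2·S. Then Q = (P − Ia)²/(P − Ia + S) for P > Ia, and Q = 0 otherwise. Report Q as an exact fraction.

Q = 1471123984201/400344065100 in ≈ 3.675 in

Dry (AMC I): CN(I) = 4.2·69/(10 − 0.058·69) = (1449/5)/(2999/500) = 144900/2999 ≈ 48.316
S = 1000/(144900/2999) − 10 = 15500/1449 in ≈ 10.697 in
Ia = 0.2S: 0.2·10.697 = 2.139 in (exactly 3100/1449)
Excess rainfall: 10.510 − 2.139 = 8.371 in; P > Ia so Q > 0
Runoff Q = (P−Ia)²/(P−Ia+S) = (8.371)²/(8.371+10.697) = 1471123984201/400344065100 ≈ 3.675 in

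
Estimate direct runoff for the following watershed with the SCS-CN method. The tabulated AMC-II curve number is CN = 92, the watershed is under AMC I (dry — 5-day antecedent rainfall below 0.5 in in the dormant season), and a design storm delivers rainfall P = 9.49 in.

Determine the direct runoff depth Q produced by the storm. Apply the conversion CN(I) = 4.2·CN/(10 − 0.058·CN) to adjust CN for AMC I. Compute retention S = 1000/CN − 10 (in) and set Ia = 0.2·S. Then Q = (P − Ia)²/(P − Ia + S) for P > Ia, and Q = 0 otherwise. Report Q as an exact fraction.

CN(I) from CN(II)=92: (4.2·92)/(10 − 0.058·92) = 48300/583 ≈ 82.847
S = 1000/(48300/583) − 10 = 1000/483 in ≈ 2.070 in
Ia = 0.2S: 0.2·2.070 = 0.414 in (exactly 200/483)
Excess rainfall: 9.490 − 0.414 = 9.076 in; P > Ia so Q > 0
Q: (438367/48300)² ÷ (538367/48300) = 192165626689/26003126100 in (≈ 7.390 in)

Q = 192165626689/26003126100 in ≈ 7.390 in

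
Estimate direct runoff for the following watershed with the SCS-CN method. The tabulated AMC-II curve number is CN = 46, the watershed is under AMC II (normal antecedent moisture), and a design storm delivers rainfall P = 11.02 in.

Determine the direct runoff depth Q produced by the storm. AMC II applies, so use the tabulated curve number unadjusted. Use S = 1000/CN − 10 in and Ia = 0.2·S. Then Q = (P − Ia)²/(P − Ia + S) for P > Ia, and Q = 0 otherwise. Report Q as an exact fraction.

Q = 99460729/26993950 in ≈ 3.685 in

AMC II — tabulated CN = 46 applies directly.
Retention S: 1000/CN − 10 with CN=46.000 → S = 270/23 ≈ 11.739 in
Ia = 0.2·(270/23) = 54/23 in ≈ 2.348 in
P − Ia = 11.020 − 2.348 = 9973/1150 ≈ 8.672 in (> 0, runoff occurs)
Q = (9973/1150)²/((9973/1150) + 270/23) = (99460729/1322500)/(23473/1150) = 99460729/26993950 in ≈ 3.685 in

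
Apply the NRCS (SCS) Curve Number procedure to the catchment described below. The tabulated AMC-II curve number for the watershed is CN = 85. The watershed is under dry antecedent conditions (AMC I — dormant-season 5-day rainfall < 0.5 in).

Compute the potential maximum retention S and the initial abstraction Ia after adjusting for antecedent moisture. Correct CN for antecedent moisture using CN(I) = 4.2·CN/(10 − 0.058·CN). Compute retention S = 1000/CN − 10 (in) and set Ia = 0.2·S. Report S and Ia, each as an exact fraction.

Dry (AMC I): CN(I) = 4.2·85/(10 − 0.058·85) = 357/(507/100) = 11900/169 ≈ 70.414
Max retention: S = 1000/(11900/169) − 10 = 500/119 in (≈ 4.202 in)
Ia = 0.2·(500/119) = 100/119 in ≈ 0.840 in

S = 500/119 in ≈ 4.202 in; Ia = 100/119 in ≈ 0.840 in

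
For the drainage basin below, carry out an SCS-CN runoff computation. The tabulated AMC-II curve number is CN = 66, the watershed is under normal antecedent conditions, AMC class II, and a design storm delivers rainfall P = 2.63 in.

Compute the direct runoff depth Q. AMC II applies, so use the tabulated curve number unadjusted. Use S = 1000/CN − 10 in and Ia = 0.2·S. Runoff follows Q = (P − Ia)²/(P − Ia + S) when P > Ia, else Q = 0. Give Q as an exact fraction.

Q = 27867841/73520700 in ≈ 0.379 in

CN(II) = 66; AMC II needs no correction.
S = 1000/66 − 10 = 170/33 in ≈ 5.152 in
Initial abstraction Ia = S/5 = (170/33)/5 = 34/33 ≈ 1.030 in
P − Ia = 2.630 − 1.030 = 5279/3300 ≈ 1.600 in (> 0, runoff occurs)
Q: (5279/3300)² ÷ (22279/3300) = 27867841/73520700 in (≈ 0.379 in)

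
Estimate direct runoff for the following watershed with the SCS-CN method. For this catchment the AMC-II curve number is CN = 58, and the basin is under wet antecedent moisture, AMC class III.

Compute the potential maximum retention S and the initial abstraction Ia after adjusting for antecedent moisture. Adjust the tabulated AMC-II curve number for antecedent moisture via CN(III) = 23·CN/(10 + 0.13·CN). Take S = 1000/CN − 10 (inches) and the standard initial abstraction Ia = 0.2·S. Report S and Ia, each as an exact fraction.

CN(III) from CN(II)=58: (23·58)/(10 + 0.13·58) = 66700/877 ≈ 76.055
Retention S: 1000/CN − 10 with CN=76.055 → S = 2100/667 ≈ 3.148 in
Ia = 0.2·(2100/667) = 420/667 in ≈ 0.630 in

S = 2100/667 in ≈ 3.148 in; Ia = 420/667 in ≈ 0.630 in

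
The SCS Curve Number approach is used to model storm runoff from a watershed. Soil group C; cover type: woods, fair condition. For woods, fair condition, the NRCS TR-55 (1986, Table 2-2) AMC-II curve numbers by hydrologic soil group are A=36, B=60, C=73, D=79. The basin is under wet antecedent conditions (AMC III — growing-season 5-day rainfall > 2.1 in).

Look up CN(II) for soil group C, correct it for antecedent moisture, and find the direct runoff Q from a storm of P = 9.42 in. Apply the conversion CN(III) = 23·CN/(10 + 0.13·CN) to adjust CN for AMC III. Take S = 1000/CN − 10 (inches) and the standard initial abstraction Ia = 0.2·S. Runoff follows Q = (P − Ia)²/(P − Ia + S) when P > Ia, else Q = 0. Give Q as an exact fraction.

NRCS table: woods, fair condition, soil group C → CN(II) = 73
Adjust CN=73 to AMC III: 23·73/(10 + 0.13·73) → 1679 ÷ (1949/100) = 167900/1949 ≈ 86.147
Max retention: S = 1000/(167900/1949) − 10 = 2700/1679 in (≈ 1.608 in)
Initial abstraction Ia = S/5 = (2700/1679)/5 = 540/1679 ≈ 0.322 in
Excess rainfall: 9.420 − 0.322 = 9.098 in; P > Ia so Q > 0
Q = (763809/83950)²/((763809/83950) + 2700/1679) = (583404188481/7047602500)/(898809/83950) = 194468062827/25151671850 in ≈ 7.732 in

Q = 194468062827/25151671850 in ≈ 7.732 in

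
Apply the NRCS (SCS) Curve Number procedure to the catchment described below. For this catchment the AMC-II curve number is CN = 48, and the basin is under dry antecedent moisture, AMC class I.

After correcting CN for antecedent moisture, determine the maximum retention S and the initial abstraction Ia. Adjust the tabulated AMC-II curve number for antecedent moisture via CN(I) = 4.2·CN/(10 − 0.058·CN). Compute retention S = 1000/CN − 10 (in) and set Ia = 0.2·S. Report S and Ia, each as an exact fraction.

CN(I) from CN(II)=48: (4.2·48)/(10 − 0.058·48) = 12600/451 ≈ 27.938
S = 1000/(12600/451) − 10 = 1625/63 in ≈ 25.794 in
Initial abstraction Ia = S/5 = (1625/63)/5 = 325/63 ≈ 5.159 in

S = 1625/63 in ≈ 25.794 in; Ia = 325/63 in ≈ 5.159 in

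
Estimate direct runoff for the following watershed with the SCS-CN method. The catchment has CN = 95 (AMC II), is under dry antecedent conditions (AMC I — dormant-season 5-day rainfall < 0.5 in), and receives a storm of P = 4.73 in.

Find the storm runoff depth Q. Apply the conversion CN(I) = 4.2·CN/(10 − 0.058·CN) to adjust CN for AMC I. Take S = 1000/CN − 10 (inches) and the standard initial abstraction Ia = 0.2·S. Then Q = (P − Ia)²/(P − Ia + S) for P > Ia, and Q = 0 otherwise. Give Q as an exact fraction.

Adjust CN=95 to AMC I: 4.2·95/(10 − 0.058·95) → 399 ÷ (449/100) = 39900/449 ≈ 88.864
Max retention: S = 1000/(39900/449) − 10 = 500/399 in (≈ 1.253 in)
Ia = 0.2S: 0.2·1.253 = 0.251 in (exactly 100/399)
Since P=4.730 > Ia=0.251: effective rainfall P−Ia = 178727/39900 in
Q: (178727/39900)² ÷ (228727/39900) = 31943340529/9126207300 in (≈ 3.500 in)

Q = 31943340529/9126207300 in ≈ 3.500 in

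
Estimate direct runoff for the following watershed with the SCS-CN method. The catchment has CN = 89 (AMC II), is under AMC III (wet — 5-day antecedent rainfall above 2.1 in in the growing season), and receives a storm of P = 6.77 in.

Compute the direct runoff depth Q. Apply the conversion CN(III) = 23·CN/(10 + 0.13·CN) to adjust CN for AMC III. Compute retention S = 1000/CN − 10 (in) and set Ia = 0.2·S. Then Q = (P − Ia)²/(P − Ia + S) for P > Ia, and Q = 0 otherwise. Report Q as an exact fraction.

Q = 1860002264761/301690749300 in ≈ 6.165 in

Wet (AMC III): CN(III) = 23·89/(10 + 0.13·89) = 2047/(2157/100) = 204700/2157 ≈ 94.900
Max retention: S = 1000/(204700/2157) − 10 = 1100/2047 in (≈ 0.537 in)
Initial abstraction Ia = S/5 = (1100/2047)/5 = 220/2047 ≈ 0.107 in
P − Ia = 6.770 − 0.107 = 1363819/204700 ≈ 6.663 in (> 0, runoff occurs)
Q = (1363819/204700)²/((1363819/204700) + 1100/2047) = (1860002264761/41902090000)/(1473819/204700) = 1860002264761/301690749300 in ≈ 6.165 in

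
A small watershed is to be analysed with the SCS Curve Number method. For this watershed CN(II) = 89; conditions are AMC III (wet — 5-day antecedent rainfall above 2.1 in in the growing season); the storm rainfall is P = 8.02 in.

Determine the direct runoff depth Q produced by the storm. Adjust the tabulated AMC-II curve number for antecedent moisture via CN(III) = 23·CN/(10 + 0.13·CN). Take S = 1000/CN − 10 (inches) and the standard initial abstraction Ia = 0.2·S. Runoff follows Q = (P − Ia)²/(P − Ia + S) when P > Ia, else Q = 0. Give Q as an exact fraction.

Q = 655852163409/88517090450 in ≈ 7.409 in

Wet (AMC III): CN(III) = 23·89/(10 + 0.13·89) = 2047/(2157/100) = 204700/2157 ≈ 94.900
Max retention: S = 1000/(204700/2157) − 10 = 1100/2047 in (≈ 0.537 in)
Initial abstraction Ia = S/5 = (1100/2047)/5 = 220/2047 ≈ 0.107 in
Excess rainfall: 8.020 − 0.107 = 7.913 in; P > Ia so Q > 0
Runoff Q = (P−Ia)²/(P−Ia+S) = (7.913)²/(7.913+0.537) = 655852163409/88517090450 ≈ 7.409 in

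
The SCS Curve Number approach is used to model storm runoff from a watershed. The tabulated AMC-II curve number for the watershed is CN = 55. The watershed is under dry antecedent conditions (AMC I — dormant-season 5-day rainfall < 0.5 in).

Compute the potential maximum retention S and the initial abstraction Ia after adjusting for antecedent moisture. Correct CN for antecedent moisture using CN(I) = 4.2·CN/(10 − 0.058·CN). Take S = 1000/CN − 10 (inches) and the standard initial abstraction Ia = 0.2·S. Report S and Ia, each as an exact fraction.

Adjust CN=55 to AMC I: 4.2·55/(10 − 0.058·55) → 231 ÷ (681/100) = 7700/227 ≈ 33.921
S = 1000/(7700/227) − 10 = 1500/77 in ≈ 19.481 in
Ia = 0.2·(1500/77) = 300/77 in ≈ 3.896 in

S = 1500/77 in ≈ 19.481 in; Ia = 300/77 in ≈ 3.896 in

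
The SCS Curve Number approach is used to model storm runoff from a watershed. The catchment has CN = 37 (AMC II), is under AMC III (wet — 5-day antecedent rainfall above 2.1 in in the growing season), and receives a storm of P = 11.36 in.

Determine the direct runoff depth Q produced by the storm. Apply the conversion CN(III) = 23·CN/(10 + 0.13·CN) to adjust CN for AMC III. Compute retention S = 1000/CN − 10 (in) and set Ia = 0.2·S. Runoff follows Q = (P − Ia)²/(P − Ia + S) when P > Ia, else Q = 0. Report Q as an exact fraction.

Q = 11044328464/1955619275 in ≈ 5.647 in

Adjust CN=37 to AMC III: 23·37/(10 + 0.13·37) → 851 ÷ (1481/100) = 85100/1481 ≈ 57.461
Retention S: 1000/CN − 10 with CN=57.461 → S = 6300/851 ≈ 7.403 in
Initial abstraction Ia = S/5 = (6300/851)/5 = 1260/851 ≈ 1.481 in
P − Ia = 11.360 − 1.481 = 210184/21275 ≈ 9.879 in (> 0, runoff occurs)
Q: (210184/21275)² ÷ (367684/21275) = 11044328464/1955619275 in (≈ 5.647 in)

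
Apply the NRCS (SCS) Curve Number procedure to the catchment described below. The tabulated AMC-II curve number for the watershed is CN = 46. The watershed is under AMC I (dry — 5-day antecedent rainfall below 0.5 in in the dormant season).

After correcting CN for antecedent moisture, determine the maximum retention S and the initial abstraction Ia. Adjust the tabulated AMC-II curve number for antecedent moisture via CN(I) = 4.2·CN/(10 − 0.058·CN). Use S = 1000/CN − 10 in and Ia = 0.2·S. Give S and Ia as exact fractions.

S = 4500/161 in ≈ 27.950 in; Ia = 900/161 in ≈ 5.590 in

Dry (AMC I): CN(I) = 4.2·46/(10 − 0.058·46) = (966/5)/(1833/250) = 16100/611 ≈ 26.350
Max retention: S = 1000/(16100/611) − 10 = 4500/161 in (≈ 27.950 in)
Initial abstraction Ia = S/5 = (4500/161)/5 = 900/161 ≈ 5.590 in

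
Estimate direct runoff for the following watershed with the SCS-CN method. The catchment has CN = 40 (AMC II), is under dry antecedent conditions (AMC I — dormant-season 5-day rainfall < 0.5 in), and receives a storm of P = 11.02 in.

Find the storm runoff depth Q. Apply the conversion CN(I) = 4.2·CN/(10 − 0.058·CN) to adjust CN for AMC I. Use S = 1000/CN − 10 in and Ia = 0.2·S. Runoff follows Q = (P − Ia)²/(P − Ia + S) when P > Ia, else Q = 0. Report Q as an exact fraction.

Dry (AMC I): CN(I) = 4.2·40/(10 − 0.058·40) = 168/(192/25) = 175/8 ≈ 21.875
S = 1000/(175/8) − 10 = 250/7 in ≈ 35.714 in
Ia = 0.2·(250/7) = 50/7 in ≈ 7.143 in
P − Ia = 11.020 − 7.143 = 1357/350 ≈ 3.877 in (> 0, runoff occurs)
Q: (1357/350)² ÷ (13857/350) = 1841449/4849950 in (≈ 0.380 in)

Q = 1841449/4849950 in ≈ 0.380 in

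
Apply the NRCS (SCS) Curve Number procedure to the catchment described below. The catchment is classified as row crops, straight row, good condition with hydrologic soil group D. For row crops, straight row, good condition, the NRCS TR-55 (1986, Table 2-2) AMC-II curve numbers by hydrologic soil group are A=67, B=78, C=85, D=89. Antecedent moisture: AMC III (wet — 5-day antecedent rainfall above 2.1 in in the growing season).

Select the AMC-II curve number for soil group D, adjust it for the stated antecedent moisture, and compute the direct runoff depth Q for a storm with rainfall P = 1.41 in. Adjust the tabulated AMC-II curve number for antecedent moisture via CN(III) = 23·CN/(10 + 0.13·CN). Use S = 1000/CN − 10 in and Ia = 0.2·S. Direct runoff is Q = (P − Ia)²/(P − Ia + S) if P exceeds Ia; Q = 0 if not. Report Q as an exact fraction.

Q = 71089957129/77095546900 in ≈ 0.922 in

NRCS table: row crops, straight row, good condition, soil group D → CN(II) = 89
Wet (AMC III): CN(III) = 23·89/(10 + 0.13·89) = 2047/(2157/100) = 204700/2157 ≈ 94.900
S = 1000/(204700/2157) − 10 = 1100/2047 in ≈ 0.537 in
Initial abstraction Ia = S/5 = (1100/2047)/5 = 220/2047 ≈ 0.107 in
Since P=1.410 > Ia=0.107: effective rainfall P−Ia = 266627/204700 in
Runoff Q = (P−Ia)²/(P−Ia+S) = (1.303)²/(1.303+0.537) = 71089957129/77095546900 ≈ 0.922 in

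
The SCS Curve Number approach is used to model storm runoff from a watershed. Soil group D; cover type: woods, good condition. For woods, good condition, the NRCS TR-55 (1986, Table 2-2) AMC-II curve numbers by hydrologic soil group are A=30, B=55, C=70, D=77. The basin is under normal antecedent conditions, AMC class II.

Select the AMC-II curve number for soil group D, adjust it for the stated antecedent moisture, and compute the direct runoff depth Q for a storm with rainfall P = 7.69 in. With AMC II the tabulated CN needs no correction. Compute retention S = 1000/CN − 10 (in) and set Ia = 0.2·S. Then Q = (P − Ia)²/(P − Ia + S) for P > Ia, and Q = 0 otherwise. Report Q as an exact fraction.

Q = 2982579769/597620100 in ≈ 4.991 in

NRCS table: woods, good condition, soil group D → CN(II) = 77
AMC II — tabulated CN = 77 applies directly.
S = 1000/77 − 10 = 230/77 in ≈ 2.987 in
Ia = 0.2·(230/77) = 46/77 in ≈ 0.597 in
P − Ia = 7.690 − 0.597 = 54613/7700 ≈ 7.093 in (> 0, runoff occurs)
Runoff Q = (P−Ia)²/(P−Ia+S) = (7.093)²/(7.093+2.987) = 2982579769/597620100 ≈ 4.991 in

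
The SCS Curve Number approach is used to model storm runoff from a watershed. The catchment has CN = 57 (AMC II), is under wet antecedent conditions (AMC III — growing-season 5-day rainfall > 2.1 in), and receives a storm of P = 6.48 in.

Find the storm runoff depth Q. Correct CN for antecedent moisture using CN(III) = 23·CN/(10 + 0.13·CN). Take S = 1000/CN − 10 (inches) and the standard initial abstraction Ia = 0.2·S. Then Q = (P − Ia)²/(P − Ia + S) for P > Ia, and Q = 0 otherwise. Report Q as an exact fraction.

CN(III) from CN(II)=57: (23·57)/(10 + 0.13·57) = 131100/1741 ≈ 75.302
S = 1000/(131100/1741) − 10 = 4300/1311 in ≈ 3.280 in
Ia = 0.2·(4300/1311) = 860/1311 in ≈ 0.656 in
P − Ia = 6.480 − 0.656 = 190882/32775 ≈ 5.824 in (> 0, runoff occurs)
Runoff Q = (P−Ia)²/(P−Ia+S) = (5.824)²/(5.824+3.280) = 18217968962/4889735025 ≈ 3.726 in

Q = 18217968962/4889735025 in ≈ 3.726 in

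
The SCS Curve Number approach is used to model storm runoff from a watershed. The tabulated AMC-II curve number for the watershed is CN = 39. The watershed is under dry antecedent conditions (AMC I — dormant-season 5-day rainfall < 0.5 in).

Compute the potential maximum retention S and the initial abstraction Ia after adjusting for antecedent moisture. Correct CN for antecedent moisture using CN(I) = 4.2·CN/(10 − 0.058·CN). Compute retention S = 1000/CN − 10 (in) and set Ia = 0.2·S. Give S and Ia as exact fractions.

S = 30500/819 in ≈ 37.241 in; Ia = 6100/819 in ≈ 7.448 in

CN(I) from CN(II)=39: (4.2·39)/(10 − 0.058·39) = 81900/3869 ≈ 21.168
Retention S: 1000/CN − 10 with CN=21.168 → S = 30500/819 ≈ 37.241 in
Ia = 0.2·(30500/819) = 6100/819 in ≈ 7.448 in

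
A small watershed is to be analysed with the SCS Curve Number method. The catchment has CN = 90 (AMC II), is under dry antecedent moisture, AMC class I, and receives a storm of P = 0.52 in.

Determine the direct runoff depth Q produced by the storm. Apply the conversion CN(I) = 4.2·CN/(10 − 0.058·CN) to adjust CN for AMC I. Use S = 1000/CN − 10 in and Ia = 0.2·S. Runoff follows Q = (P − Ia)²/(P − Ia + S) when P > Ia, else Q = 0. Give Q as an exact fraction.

Q = 0 in ≈ 0.000 in

Dry (AMC I): CN(I) = 4.2·90/(10 − 0.058·90) = 378/(239/50) = 18900/239 ≈ 79.079
Max retention: S = 1000/(18900/239) − 10 = 500/189 in (≈ 2.646 in)
Ia = 0.2S: 0.2·2.646 = 0.529 in (exactly 100/189)
P = 0.520 ≤ Ia = 0.529 in: entire storm abstracted, Q = 0.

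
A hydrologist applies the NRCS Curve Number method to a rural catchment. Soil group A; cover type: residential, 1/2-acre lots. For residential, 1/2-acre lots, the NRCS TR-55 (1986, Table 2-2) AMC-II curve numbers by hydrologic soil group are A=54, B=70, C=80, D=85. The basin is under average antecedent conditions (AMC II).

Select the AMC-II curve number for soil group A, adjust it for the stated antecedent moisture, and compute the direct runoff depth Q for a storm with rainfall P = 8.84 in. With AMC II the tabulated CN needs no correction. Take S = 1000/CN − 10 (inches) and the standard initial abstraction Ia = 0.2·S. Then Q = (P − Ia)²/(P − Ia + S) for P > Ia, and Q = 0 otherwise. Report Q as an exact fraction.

NRCS table: residential, 1/2-acre lots, soil group A → CN(II) = 54
AMC II — tabulated CN = 54 applies directly.
S = 1000/54 − 10 = 230/27 in ≈ 8.519 in
Ia = 0.2·(230/27) = 46/27 in ≈ 1.704 in
P − Ia = 8.840 − 1.704 = 4817/675 ≈ 7.136 in (> 0, runoff occurs)
Runoff Q = (P−Ia)²/(P−Ia+S) = (7.136)²/(7.136+8.519) = 23203489/7132725 ≈ 3.253 in

Q = 23203489/7132725 in ≈ 3.253 in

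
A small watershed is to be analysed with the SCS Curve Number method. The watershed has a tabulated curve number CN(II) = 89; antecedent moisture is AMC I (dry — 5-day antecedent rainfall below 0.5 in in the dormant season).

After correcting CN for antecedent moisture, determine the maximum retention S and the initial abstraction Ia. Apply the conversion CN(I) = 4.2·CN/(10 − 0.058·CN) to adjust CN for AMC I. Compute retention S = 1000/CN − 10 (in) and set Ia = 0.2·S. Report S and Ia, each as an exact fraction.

S = 5500/1869 in ≈ 2.943 in; Ia = 1100/1869 in ≈ 0.589 in

CN(I) from CN(II)=89: (4.2·89)/(10 − 0.058·89) = 186900/2419 ≈ 77.263
Retention S: 1000/CN − 10 with CN=77.263 → S = 5500/1869 ≈ 2.943 in
Ia = 0.2S: 0.2·2.943 = 0.589 in (exactly 1100/1869)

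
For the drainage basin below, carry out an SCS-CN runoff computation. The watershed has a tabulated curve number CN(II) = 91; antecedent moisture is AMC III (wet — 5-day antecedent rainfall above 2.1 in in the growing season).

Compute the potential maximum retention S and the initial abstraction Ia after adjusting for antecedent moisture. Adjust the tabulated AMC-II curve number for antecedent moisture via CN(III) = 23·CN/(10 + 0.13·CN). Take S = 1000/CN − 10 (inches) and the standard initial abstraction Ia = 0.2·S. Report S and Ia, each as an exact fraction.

Wet (AMC III): CN(III) = 23·91/(10 + 0.13·91) = 2093/(2183/100) = 209300/2183 ≈ 95.877
S = 1000/(209300/2183) − 10 = 900/2093 in ≈ 0.430 in
Ia = 0.2S: 0.2·0.430 = 0.086 in (exactly 180/2093)

S = 900/2093 in ≈ 0.430 in; Ia = 180/2093 in ≈ 0.086 in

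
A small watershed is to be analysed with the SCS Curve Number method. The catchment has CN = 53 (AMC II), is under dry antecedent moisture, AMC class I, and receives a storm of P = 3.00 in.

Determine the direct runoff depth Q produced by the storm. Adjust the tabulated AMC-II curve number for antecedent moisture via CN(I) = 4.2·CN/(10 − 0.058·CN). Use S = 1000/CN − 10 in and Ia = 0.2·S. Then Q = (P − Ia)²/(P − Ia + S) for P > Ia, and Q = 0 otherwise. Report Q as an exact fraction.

Adjust CN=53 to AMC I: 4.2·53/(10 − 0.058·53) → (1113/5) ÷ (3463/500) = 111300/3463 ≈ 32.140
Retention S: 1000/CN − 10 with CN=32.140 → S = 23500/1113 ≈ 21.114 in
Ia = 0.2S: 0.2·21.114 = 4.223 in (exactly 4700/1113)
P = 3.000 ≤ Ia = 4.223 in: entire storm abstracted, Q = 0.

Q = 0 in ≈ 0.000 in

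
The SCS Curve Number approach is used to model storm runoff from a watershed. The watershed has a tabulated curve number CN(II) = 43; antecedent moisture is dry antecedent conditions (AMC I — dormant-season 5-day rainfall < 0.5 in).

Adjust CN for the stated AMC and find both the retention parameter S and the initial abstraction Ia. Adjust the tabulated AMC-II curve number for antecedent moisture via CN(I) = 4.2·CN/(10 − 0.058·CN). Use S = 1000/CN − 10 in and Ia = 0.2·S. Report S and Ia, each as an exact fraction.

CN(I) from CN(II)=43: (4.2·43)/(10 − 0.058·43) = 30100/1251 ≈ 24.061
Retention S: 1000/CN − 10 with CN=24.061 → S = 9500/301 ≈ 31.561 in
Ia = 0.2S: 0.2·31.561 = 6.312 in (exactly 1900/301)

S = 9500/301 in ≈ 31.561 in; Ia = 1900/301 in ≈ 6.312 in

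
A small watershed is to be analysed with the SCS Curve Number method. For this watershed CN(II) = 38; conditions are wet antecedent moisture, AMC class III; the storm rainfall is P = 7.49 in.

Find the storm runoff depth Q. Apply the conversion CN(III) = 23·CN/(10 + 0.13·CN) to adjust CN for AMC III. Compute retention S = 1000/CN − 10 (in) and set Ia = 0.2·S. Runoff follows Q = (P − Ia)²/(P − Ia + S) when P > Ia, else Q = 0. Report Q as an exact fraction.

Wet (AMC III): CN(III) = 23·38/(10 + 0.13·38) = 874/(747/50) = 43700/747 ≈ 58.501
Retention S: 1000/CN − 10 with CN=58.501 → S = 3100/437 ≈ 7.094 in
Ia = 0.2·(3100/437) = 620/437 in ≈ 1.419 in
Excess rainfall: 7.490 − 1.419 = 6.071 in; P > Ia so Q > 0
Runoff Q = (P−Ia)²/(P−Ia+S) = (6.071)²/(6.071+7.094) = 70390987969/25141178100 ≈ 2.800 in

Q = 70390987969/25141178100 in ≈ 2.800 in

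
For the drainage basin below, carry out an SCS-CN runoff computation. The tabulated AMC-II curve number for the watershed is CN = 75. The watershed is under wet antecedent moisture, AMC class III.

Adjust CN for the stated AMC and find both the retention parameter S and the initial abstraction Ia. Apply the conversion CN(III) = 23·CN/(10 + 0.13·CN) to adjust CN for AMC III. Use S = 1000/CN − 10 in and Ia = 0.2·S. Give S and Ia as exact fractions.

CN(III) from CN(II)=75: (23·75)/(10 + 0.13·75) = 6900/79 ≈ 87.342
Retention S: 1000/CN − 10 with CN=87.342 → S = 100/69 ≈ 1.449 in
Initial abstraction Ia = S/5 = (100/69)/5 = 20/69 ≈ 0.290 in

S = 100/69 in ≈ 1.449 in; Ia = 20/69 in ≈ 0.290 in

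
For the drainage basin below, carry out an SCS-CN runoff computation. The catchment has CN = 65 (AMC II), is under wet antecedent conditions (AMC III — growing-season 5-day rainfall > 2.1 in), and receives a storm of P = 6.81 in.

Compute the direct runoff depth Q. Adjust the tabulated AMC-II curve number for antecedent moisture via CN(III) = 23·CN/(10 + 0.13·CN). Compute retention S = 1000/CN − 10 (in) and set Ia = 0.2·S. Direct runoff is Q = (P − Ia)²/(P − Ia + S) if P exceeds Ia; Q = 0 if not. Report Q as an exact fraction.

Q = 35955365161/7762608100 in ≈ 4.632 in

Wet (AMC III): CN(III) = 23·65/(10 + 0.13·65) = 1495/(369/20) = 29900/369 ≈ 81.030
S = 1000/(29900/369) − 10 = 700/299 in ≈ 2.341 in
Ia = 0.2S: 0.2·2.341 = 0.468 in (exactly 140/299)
Excess rainfall: 6.810 − 0.468 = 6.342 in; P > Ia so Q > 0
Runoff Q = (P−Ia)²/(P−Ia+S) = (6.342)²/(6.342+2.341) = 35955365161/7762608100 ≈ 4.632 in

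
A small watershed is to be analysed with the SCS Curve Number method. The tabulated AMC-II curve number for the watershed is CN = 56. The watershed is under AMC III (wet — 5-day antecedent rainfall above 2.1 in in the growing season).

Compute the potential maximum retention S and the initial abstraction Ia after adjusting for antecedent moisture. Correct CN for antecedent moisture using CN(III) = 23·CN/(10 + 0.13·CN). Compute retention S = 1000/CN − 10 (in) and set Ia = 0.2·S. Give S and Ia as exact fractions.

S = 550/161 in ≈ 3.416 in; Ia = 110/161 in ≈ 0.683 in

Wet (AMC III): CN(III) = 23·56/(10 + 0.13·56) = 1288/(432/25) = 4025/54 ≈ 74.537
Retention S: 1000/CN − 10 with CN=74.537 → S = 550/161 ≈ 3.416 in
Ia = 0.2S: 0.2·3.416 = 0.683 in (exactly 110/161)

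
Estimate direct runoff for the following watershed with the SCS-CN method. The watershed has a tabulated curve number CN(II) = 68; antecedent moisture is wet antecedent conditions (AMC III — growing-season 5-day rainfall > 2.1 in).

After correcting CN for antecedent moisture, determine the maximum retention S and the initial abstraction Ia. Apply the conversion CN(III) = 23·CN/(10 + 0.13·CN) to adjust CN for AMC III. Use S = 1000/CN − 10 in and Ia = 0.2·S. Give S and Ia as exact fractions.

S = 800/391 in ≈ 2.046 in; Ia = 160/391 in ≈ 0.409 in

CN(III) from CN(II)=68: (23·68)/(10 + 0.13·68) = 39100/471 ≈ 83.015
Retention S: 1000/CN − 10 with CN=83.015 → S = 800/391 ≈ 2.046 in
Initial abstraction Ia = S/5 = (800/391)/5 = 160/391 ≈ 0.409 in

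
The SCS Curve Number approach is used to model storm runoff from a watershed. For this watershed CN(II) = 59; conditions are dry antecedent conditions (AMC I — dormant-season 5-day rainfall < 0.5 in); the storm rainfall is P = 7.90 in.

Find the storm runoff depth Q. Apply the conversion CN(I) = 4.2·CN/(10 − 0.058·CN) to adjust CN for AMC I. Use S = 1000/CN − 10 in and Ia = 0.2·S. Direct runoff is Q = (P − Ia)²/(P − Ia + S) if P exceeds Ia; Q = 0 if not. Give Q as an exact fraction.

Dry (AMC I): CN(I) = 4.2·59/(10 − 0.058·59) = (1239/5)/(3289/500) = 123900/3289 ≈ 37.671
Retention S: 1000/CN − 10 with CN=37.671 → S = 20500/1239 ≈ 16.546 in
Initial abstraction Ia = S/5 = (20500/1239)/5 = 4100/1239 ≈ 3.309 in
Excess rainfall: 7.900 − 3.309 = 4.591 in; P > Ia so Q > 0
Q = (56881/12390)²/((56881/12390) + 20500/1239) = (3235448161/153512100)/(261881/12390) = 3235448161/3244705590 in ≈ 0.997 in

Q = 3235448161/3244705590 in ≈ 0.997 in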